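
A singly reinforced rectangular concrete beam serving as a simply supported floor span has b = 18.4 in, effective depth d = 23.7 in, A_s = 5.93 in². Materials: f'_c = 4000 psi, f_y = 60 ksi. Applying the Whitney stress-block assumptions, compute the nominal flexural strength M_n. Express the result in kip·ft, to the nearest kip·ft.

T = A_s f_y = 5.93 × 60 = 355.8 kips.
a = T/(0.85 f'_c b) = 355.8/(0.85 × 4 × 18.4) = 5.687 in.
M_n = T(d − a/2) = 355.8 × (23.7 − 2.8435) = 7420.7 kip·in = 7420.7/12 = 618.39 kip·ft.

M_n ≈ 618 kip·ft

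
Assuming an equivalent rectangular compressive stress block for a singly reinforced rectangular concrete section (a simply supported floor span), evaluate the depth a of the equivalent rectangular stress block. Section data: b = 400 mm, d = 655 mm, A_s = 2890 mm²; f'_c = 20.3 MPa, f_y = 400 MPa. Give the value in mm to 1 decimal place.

T = A_s f_y = 2890 × 400 = 1156000 N = 1156 kN.
Setting C = 0.85 f'_c a b equal to T: a = 1156000/(0.85 × 20.3 × 400) = 167.5 mm.

a ≈ 167.5 mm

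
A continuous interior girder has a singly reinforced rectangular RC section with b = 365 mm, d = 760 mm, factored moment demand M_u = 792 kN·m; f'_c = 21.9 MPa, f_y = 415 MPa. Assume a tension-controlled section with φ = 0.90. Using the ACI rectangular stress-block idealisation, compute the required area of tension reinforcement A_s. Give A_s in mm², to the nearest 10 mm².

M_n = M_u/φ = 792/0.90 = 880 kN·m.
With M_n = 0.85 f'_c a b (d − a/2), solve the quadratic for a:
a = d − √(d² − 2M_n/(0.85 f'_c b)) = 760 − √(760² − 2 × 880×10⁶/(0.85 × 21.9 × 365)) = 195.58 mm.
A_s = 0.85 f'_c a b / f_y = 0.85 × 21.9 × 195.58 × 365 / 415 = 3202.1 mm².

A_s ≈ 3200 mm²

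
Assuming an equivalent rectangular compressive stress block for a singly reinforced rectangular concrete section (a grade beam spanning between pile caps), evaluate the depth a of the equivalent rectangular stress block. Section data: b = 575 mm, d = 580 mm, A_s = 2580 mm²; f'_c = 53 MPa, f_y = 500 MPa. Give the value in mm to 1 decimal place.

T = A_s f_y = 2580 × 500 = 1290000 N = 1290 kN.
Setting C = 0.85 f'_c a b equal to T: a = 1290000/(0.85 × 53 × 575) = 49.8 mm.

a ≈ 49.8 mm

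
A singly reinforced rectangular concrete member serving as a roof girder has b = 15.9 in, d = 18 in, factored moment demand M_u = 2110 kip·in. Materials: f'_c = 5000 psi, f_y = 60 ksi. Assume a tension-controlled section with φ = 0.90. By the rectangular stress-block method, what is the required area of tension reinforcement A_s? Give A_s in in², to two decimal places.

A_s ≈ 2.30 in²

M_n = M_u/φ = 2110/0.90 = 2344.44 kip·in.
From M_n = 0.85 f'_c a b (d − a/2):
a = d − √(d² − 2M_n/(0.85 f'_c b)) = 18 − √(18² − 2 × 2344.44/(0.85 × 5 × 15.9)) = 2.043 in.
A_s = 0.85 f'_c a b / f_y = 0.85 × 5 × 2.043 × 15.9 / 60 = 2.301 in².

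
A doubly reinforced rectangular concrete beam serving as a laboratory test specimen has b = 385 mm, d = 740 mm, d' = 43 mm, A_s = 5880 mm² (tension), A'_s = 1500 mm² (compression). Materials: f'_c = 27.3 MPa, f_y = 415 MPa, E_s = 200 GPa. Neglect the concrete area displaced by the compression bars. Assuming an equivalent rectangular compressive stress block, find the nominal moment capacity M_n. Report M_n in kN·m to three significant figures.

M_n ≈ 1590 kN·m

Assume both tension and compression steel yield.
Net tension couple steel: A_s − A'_s = 4380 mm².
a = (A_s − A'_s) f_y / (0.85 f'_c b) = 1817700/(0.85 × 27.3 × 385) = 203.46 mm.
c = a/β₁ = 203.46/0.85 = 239.36 mm; ε'_s = 0.003(c − d')/c = 0.0025 ≥ f_y/E_s = 0.0021, so compression steel does yield.
M_n = (A_s − A'_s) f_y (d − a/2) + A'_s f_y (d − d') = [1817700 × (740 − 101.73) + 622500 × (740 − 43)] × 10⁻⁶ = 1160.18 + 433.88 = 1594.06 kN·m.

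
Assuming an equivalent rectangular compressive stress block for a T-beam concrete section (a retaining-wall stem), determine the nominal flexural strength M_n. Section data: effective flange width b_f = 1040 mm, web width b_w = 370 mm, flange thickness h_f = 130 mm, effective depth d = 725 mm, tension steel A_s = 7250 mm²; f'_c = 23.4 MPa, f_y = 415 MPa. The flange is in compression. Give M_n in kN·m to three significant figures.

Tension: T = A_s f_y = 7250 × 415 = 3008750 N.
Try a within the flange: a = T/(0.85 f'_c b_f) = 3008750/(0.85 × 23.4 × 1040) = 145.45 mm.
a = 145.45 > h_f = 130 mm: the block extends into the web. Split into flange-overhang and web parts.
C_f = 0.85 f'_c (b_f − b_w) h_f = 0.85 × 23.4 × (1040 − 370) × 130 = 1732419 N.
Remaining web compression depth: a_w = (T − C_f)/(0.85 f'_c b_w) = (3008750 − 1732419)/(0.85 × 23.4 × 370) = 173.43 mm.
M_n = C_f(d − h_f/2) + (T − C_f)(d − a_w/2) = 1732419 × (725 − 65) + 1276331 × (725 − 86.715) = 1143.40 + 814.66 = 1958.06 × 10⁶ N·mm.
M_n = 1958.06 kN·m.

M_n ≈ 1960 kN·m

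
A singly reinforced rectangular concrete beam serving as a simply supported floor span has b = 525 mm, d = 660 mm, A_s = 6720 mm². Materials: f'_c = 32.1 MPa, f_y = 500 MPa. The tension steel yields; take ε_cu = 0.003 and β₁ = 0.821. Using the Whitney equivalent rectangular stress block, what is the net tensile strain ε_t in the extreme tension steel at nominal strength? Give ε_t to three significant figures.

ε_t ≈ 0.00393

a = A_s f_y/(0.85 f'_c b) = 234.56 mm.
β₁ = 0.821, so c = a/β₁ = 234.56/0.821 = 285.70 mm.
From the linear strain diagram with ε_cu = 0.003: ε_t = 0.003 (d − c)/c = 0.003 × (660 − 285.70)/285.70 = 0.00393.
ε_t < 0.004 — the section is over-reinforced for flexure under ACI limits.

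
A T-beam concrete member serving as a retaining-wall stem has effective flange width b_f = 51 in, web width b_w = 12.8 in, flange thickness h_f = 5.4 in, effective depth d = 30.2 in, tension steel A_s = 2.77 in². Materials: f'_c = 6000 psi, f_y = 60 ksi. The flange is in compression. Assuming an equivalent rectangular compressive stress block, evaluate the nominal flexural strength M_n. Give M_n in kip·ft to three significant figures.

M_n ≈ 414 kip·ft

Tension: T = A_s f_y = 2.77 × 60 = 166.2 kips.
Try a within the flange: a = T/(0.85 f'_c b_f) = 166.2/(0.85 × 6 × 51) = 0.639 in.
Since a = 0.639 ≤ h_f = 5.4 in, the stress block lies entirely in the flange; analyse as a rectangular beam of width b_f.
M_n = T(d − a/2) = 166.2 × (30.2 − 0.3195) = 4966.1 kip·in.
M_n = 4966.1/12 = 413.84 kip·ft.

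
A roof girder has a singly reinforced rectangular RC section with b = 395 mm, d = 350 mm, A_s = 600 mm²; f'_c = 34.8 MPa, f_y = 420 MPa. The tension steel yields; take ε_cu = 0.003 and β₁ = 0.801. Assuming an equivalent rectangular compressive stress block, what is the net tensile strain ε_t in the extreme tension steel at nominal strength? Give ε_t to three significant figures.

ε_t ≈ 0.0360

a = A_s f_y/(0.85 f'_c b) = 21.57 mm.
β₁ = 0.801, so c = a/β₁ = 21.57/0.801 = 26.93 mm.
From the linear strain diagram with ε_cu = 0.003: ε_t = 0.003 (d − c)/c = 0.003 × (350 − 26.93)/26.93 = 0.0360.
Since ε_t ≥ 0.005, the section is tension-controlled.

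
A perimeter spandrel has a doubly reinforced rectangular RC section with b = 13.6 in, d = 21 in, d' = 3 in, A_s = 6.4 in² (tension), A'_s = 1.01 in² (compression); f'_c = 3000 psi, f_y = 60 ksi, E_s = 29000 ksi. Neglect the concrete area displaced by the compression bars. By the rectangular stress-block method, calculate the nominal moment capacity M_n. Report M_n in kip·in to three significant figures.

M_n ≈ 6370 kip·in

Assume both steels yield.
a = (A_s − A'_s) f_y/(0.85 f'_c b) = (6.4 − 1.01) × 60/(0.85 × 3 × 13.6) = 9.325 in.
c = a/β₁ = 9.325/0.85 = 10.971 in; ε'_s = 0.003(c − d')/c = 0.0022 ≥ ε_y = 0.0021, so the compression steel yields.
M_n = (A_s − A'_s) f_y (d − a/2) + A'_s f_y (d − d') = 323.4 × (21 − 4.6625) + 60.6 × (21 − 3) = 5283.5 + 1090.8 = 6374.3 kip·in.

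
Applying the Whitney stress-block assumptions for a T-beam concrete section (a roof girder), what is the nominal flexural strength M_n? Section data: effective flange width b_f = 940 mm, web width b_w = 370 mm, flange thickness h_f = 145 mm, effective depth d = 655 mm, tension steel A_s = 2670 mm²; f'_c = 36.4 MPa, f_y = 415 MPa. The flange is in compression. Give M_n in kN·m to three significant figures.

Tension: T = A_s f_y = 2670 × 415 = 1108050 N.
Try a within the flange: a = T/(0.85 f'_c b_f) = 1108050/(0.85 × 36.4 × 940) = 38.10 mm.
Since a = 38.10 ≤ h_f = 145 mm, the stress block lies entirely in the flange; analyse as a rectangular beam of width b_f.
M_n = T(d − a/2) = 1108050 × (655 − 19.05) = 704.66 × 10⁶ N·mm.
M_n = 704.66 kN·m.

M_n ≈ 705 kN·m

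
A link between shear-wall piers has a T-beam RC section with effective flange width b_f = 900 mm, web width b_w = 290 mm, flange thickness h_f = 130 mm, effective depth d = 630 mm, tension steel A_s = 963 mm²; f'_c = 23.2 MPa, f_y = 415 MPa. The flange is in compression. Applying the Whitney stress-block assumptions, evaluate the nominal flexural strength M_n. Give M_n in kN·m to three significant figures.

M_n ≈ 247 kN·m

Tension: T = A_s f_y = 963 × 415 = 399645 N.
Try a within the flange: a = T/(0.85 f'_c b_f) = 399645/(0.85 × 23.2 × 900) = 22.52 mm.
Since a = 22.52 ≤ h_f = 130 mm, the stress block lies entirely in the flange; analyse as a rectangular beam of width b_f.
M_n = T(d − a/2) = 399645 × (630 − 11.26) = 247.28 × 10⁶ N·mm.
M_n = 247.28 kN·m.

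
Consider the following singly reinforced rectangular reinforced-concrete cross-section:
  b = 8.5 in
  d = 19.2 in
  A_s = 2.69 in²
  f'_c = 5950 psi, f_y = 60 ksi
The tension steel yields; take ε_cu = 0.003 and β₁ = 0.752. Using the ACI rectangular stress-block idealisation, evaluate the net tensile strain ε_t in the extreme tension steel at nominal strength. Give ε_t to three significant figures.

ε_t ≈ 0.00854

a = A_s f_y/(0.85 f'_c b) = 3.754 in.
β₁ = 0.752, so c = a/β₁ = 3.754/0.752 = 4.992 in.
From the linear strain diagram with ε_cu = 0.003: ε_t = 0.003 (d − c)/c = 0.003 × (19.2 − 4.992)/4.992 = 0.00854.
Since ε_t ≥ 0.005, the section is tension-controlled.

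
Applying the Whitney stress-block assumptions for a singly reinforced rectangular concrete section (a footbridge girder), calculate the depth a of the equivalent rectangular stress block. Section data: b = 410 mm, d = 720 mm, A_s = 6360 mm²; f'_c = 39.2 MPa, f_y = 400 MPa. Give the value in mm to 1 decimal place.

a ≈ 186.2 mm

T = A_s f_y = 6360 × 400 = 2544000 N = 2544 kN.
Setting C = 0.85 f'_c a b equal to T: a = 2544000/(0.85 × 39.2 × 410) = 186.2 mm.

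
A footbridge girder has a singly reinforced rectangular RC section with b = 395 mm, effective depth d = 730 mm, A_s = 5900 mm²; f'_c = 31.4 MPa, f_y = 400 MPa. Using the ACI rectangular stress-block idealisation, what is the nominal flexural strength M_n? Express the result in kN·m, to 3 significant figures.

M_n ≈ 1460 kN·m

T = A_s f_y = 5900 × 400 = 2360000 N = 2360 kN.
From C = T: a = T/(0.85 f'_c b) = 2360000/(0.85 × 31.4 × 395) = 223.85 mm.
M_n = T(d − a/2) = 2360 kN × (730 − 111.925) mm = 1458.66 kN·m.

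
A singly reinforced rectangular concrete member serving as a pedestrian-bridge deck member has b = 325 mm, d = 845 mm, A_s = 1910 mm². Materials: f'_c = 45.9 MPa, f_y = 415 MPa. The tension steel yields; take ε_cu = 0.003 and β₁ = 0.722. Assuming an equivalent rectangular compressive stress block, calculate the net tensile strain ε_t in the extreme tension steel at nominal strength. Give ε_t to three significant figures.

ε_t ≈ 0.0263

a = A_s f_y/(0.85 f'_c b) = 62.51 mm.
β₁ = 0.722, so c = a/β₁ = 62.51/0.722 = 86.58 mm.
From the linear strain diagram with ε_cu = 0.003: ε_t = 0.003 (d − c)/c = 0.003 × (845 − 86.58)/86.58 = 0.0263.
Since ε_t ≥ 0.005, the section is tension-controlled.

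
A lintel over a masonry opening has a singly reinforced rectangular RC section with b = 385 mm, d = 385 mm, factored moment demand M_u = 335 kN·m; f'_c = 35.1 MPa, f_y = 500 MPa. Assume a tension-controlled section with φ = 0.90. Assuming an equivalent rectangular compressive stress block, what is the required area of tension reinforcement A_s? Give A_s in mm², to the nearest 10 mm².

A_s ≈ 2210 mm²

M_n = M_u/φ = 335/0.90 = 372.222 kN·m.
With M_n = 0.85 f'_c a b (d − a/2), solve the quadratic for a:
a = d − √(d² − 2M_n/(0.85 f'_c b)) = 385 − √(385² − 2 × 372.222×10⁶/(0.85 × 35.1 × 385)) = 96.18 mm.
A_s = 0.85 f'_c a b / f_y = 0.85 × 35.1 × 96.18 × 385 / 500 = 2209.5 mm².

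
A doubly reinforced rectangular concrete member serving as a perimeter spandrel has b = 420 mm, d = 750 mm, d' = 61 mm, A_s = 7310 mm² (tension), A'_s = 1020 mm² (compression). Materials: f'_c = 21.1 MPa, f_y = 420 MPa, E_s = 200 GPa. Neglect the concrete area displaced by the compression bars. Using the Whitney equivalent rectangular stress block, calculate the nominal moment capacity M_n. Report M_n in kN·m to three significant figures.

Assume both tension and compression steel yield.
Net tension couple steel: A_s − A'_s = 6290 mm².
a = (A_s − A'_s) f_y / (0.85 f'_c b) = 2641800/(0.85 × 21.1 × 420) = 350.71 mm.
c = a/β₁ = 350.71/0.85 = 412.60 mm; ε'_s = 0.003(c − d')/c = 0.0026 ≥ f_y/E_s = 0.0021, so compression steel does yield.
M_n = (A_s − A'_s) f_y (d − a/2) + A'_s f_y (d − d') = [2641800 × (750 − 175.355) + 428400 × (750 − 61)] × 10⁻⁶ = 1518.10 + 295.17 = 1813.27 kN·m.

M_n ≈ 1810 kN·m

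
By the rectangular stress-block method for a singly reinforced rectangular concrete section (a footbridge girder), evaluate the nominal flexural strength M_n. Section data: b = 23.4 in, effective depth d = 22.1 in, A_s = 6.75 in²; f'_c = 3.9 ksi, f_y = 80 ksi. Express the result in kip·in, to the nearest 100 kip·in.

M_n ≈ 10100 kip·in

T = A_s f_y = 6.75 × 80 = 540 kips.
a = T/(0.85 f'_c b) = 540/(0.85 × 3.9 × 23.4) = 6.961 in.
M_n = T(d − a/2) = 540 × (22.1 − 3.4805) = 10054.5 kip·in.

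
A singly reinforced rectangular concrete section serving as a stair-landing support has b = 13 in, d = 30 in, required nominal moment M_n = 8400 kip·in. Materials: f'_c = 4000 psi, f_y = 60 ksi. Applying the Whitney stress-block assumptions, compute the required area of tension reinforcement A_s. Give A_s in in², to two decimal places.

A_s ≈ 5.30 in²

From M_n = 0.85 f'_c a b (d − a/2):
a = d − √(d² − 2M_n/(0.85 f'_c b)) = 30 − √(30² − 2 × 8400/(0.85 × 4 × 13)) = 7.198 in.
A_s = 0.85 f'_c a b / f_y = 0.85 × 4 × 7.198 × 13 / 60 = 5.303 in².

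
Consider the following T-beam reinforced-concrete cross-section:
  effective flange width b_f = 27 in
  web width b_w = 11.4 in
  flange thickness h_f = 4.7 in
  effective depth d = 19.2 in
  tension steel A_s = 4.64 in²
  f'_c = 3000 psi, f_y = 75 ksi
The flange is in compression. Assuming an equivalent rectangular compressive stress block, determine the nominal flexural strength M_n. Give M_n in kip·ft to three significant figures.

Tension: T = A_s f_y = 4.64 × 75 = 348 kips.
Try a within the flange: a = T/(0.85 f'_c b_f) = 348/(0.85 × 3 × 27) = 5.054 in.
a = 5.054 > h_f = 4.7 in: the block extends into the web. Split into flange-overhang and web parts.
C_f = 0.85 f'_c (b_f − b_w) h_f = 0.85 × 3 × (27 − 11.4) × 4.7 = 187.0 kips.
Remaining web compression depth: a_w = (T − C_f)/(0.85 f'_c b_w) = (348 − 187.0)/(0.85 × 3 × 11.4) = 5.538 in.
M_n = C_f(d − h_f/2) + (T − C_f)(d − a_w/2) = 187.0 × (19.2 − 2.35) + 161 × (19.2 − 2.769) = 3151.0 + 2645.4 = 5796.4 kip·in.
M_n = 5796.4/12 = 483.03 kip·ft.

M_n ≈ 483 kip·ft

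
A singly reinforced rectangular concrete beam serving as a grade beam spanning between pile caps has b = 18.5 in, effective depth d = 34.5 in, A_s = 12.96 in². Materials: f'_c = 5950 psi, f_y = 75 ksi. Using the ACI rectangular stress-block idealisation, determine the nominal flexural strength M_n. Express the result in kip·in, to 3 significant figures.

M_n ≈ 28500 kip·in

T = A_s f_y = 12.96 × 75 = 972 kips.
a = T/(0.85 f'_c b) = 972/(0.85 × 5.95 × 18.5) = 10.389 in.
M_n = T(d − a/2) = 972 × (34.5 − 5.1945) = 28484.9 kip·in.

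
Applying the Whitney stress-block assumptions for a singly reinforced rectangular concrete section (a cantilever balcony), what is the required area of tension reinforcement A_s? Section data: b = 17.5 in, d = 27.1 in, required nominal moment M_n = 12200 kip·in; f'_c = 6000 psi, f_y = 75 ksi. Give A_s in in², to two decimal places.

From M_n = 0.85 f'_c a b (d − a/2):
a = d − √(d² − 2M_n/(0.85 f'_c b)) = 27.1 − √(27.1² − 2 × 12200/(0.85 × 6 × 17.5)) = 5.629 in.
A_s = 0.85 f'_c a b / f_y = 0.85 × 6 × 5.629 × 17.5 / 75 = 6.699 in².

A_s ≈ 6.70 in²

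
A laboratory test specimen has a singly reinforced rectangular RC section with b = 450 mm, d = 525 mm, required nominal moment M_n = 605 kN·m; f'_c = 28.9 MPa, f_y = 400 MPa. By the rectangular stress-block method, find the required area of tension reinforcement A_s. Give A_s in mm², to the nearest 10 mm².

With M_n = 0.85 f'_c a b (d − a/2), solve the quadratic for a:
a = d − √(d² − 2M_n/(0.85 f'_c b)) = 525 − √(525² − 2 × 605×10⁶/(0.85 × 28.9 × 450)) = 117.37 mm.
A_s = 0.85 f'_c a b / f_y = 0.85 × 28.9 × 117.37 × 450 / 400 = 3243.6 mm².

A_s ≈ 3240 mm²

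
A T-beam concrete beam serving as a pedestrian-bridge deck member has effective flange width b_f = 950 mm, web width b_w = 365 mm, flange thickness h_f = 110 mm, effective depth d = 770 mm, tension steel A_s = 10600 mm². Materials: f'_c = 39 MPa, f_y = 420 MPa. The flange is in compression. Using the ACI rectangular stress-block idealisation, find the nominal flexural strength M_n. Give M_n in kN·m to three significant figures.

M_n ≈ 3090 kN·m

Tension: T = A_s f_y = 10600 × 420 = 4452000 N.
Try a within the flange: a = T/(0.85 f'_c b_f) = 4452000/(0.85 × 39 × 950) = 141.37 mm.
a = 141.37 > h_f = 110 mm: the block extends into the web. Split into flange-overhang and web parts.
C_f = 0.85 f'_c (b_f − b_w) h_f = 0.85 × 39 × (950 − 365) × 110 = 2133203 N.
Remaining web compression depth: a_w = (T − C_f)/(0.85 f'_c b_w) = (4452000 − 2133203)/(0.85 × 39 × 365) = 191.64 mm.
M_n = C_f(d − h_f/2) + (T − C_f)(d − a_w/2) = 2133203 × (770 − 55) + 2318797 × (770 − 95.82) = 1525.24 + 1563.29 = 3088.53 × 10⁶ N·mm.
M_n = 3088.53 kN·m.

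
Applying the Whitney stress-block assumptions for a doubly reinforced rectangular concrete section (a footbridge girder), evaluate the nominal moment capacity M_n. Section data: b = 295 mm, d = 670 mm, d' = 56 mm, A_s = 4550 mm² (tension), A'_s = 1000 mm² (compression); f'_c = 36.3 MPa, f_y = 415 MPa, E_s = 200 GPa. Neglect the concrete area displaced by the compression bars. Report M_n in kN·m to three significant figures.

M_n ≈ 1120 kN·m

Assume both tension and compression steel yield.
Net tension couple steel: A_s − A'_s = 3550 mm².
a = (A_s − A'_s) f_y / (0.85 f'_c b) = 1473250/(0.85 × 36.3 × 295) = 161.86 mm.
c = a/β₁ = 161.86/0.791 = 204.63 mm; ε'_s = 0.003(c − d')/c = 0.0022 ≥ f_y/E_s = 0.0021, so compression steel does yield.
M_n = (A_s − A'_s) f_y (d − a/2) + A'_s f_y (d − d') = [1473250 × (670 − 80.93) + 415000 × (670 − 56)] × 10⁻⁶ = 867.85 + 254.81 = 1122.66 kN·m.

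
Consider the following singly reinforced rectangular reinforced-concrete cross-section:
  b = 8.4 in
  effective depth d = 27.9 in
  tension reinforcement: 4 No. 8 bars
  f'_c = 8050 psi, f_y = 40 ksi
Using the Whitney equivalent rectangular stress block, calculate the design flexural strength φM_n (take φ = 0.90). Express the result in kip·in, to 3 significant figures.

φM_n ≈ 3050 kip·in

A_s = 4 × 0.79 = 3.16 in².
T = A_s f_y = 3.16 × 40 = 126.4 kips.
a = T/(0.85 f'_c b) = 126.4/(0.85 × 8.05 × 8.4) = 2.199 in.
M_n = T(d − a/2) = 126.4 × (27.9 − 1.0995) = 3387.6 kip·in.
φM_n = 0.90 × 3387.6 = 3048.8 kip·in.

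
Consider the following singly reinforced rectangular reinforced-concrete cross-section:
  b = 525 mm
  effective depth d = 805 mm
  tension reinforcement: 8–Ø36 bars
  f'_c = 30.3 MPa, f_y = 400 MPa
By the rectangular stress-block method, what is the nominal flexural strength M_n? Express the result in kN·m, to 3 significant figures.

A_s = 8 × 1018 = 8144 mm².
T = A_s f_y = 8144 × 400 = 3257600 N = 3257.6 kN.
From C = T: a = T/(0.85 f'_c b) = 3257600/(0.85 × 30.3 × 525) = 240.92 mm.
M_n = T(d − a/2) = 3257.6 kN × (805 − 120.46) mm = 2229.96 kN·m.

M_n ≈ 2230 kN·m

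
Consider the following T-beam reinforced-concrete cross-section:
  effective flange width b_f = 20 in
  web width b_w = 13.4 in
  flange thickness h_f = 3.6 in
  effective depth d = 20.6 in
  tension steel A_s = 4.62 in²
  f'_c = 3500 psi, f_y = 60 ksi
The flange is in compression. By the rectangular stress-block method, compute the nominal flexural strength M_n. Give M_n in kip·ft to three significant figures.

Tension: T = A_s f_y = 4.62 × 60 = 277.2 kips.
Try a within the flange: a = T/(0.85 f'_c b_f) = 277.2/(0.85 × 3.5 × 20) = 4.659 in.
a = 4.659 > h_f = 3.6 in: the block extends into the web. Split into flange-overhang and web parts.
C_f = 0.85 f'_c (b_f − b_w) h_f = 0.85 × 3.5 × (20 − 13.4) × 3.6 = 70.7 kips.
Remaining web compression depth: a_w = (T − C_f)/(0.85 f'_c b_w) = (277.2 − 70.7)/(0.85 × 3.5 × 13.4) = 5.180 in.
M_n = C_f(d − h_f/2) + (T − C_f)(d − a_w/2) = 70.7 × (20.6 − 1.8) + 206.5 × (20.6 − 2.59) = 1329.2 + 3719.1 = 5048.3 kip·in.
M_n = 5048.3/12 = 420.69 kip·ft.

M_n ≈ 421 kip·ft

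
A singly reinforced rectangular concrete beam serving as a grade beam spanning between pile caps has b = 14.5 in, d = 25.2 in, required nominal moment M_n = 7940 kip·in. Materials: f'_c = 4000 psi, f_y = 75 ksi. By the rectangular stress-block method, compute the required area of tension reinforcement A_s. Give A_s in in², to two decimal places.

A_s ≈ 4.94 in²

From M_n = 0.85 f'_c a b (d − a/2):
a = d − √(d² − 2M_n/(0.85 f'_c b)) = 25.2 − √(25.2² − 2 × 7940/(0.85 × 4 × 14.5)) = 7.510 in.
A_s = 0.85 f'_c a b / f_y = 0.85 × 4 × 7.510 × 14.5 / 75 = 4.937 in².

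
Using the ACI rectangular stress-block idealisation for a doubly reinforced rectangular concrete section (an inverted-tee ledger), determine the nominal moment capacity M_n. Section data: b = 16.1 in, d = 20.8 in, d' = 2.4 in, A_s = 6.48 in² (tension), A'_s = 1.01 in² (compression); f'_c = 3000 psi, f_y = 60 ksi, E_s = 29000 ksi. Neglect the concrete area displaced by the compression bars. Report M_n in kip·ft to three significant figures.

Assume both steels yield.
a = (A_s − A'_s) f_y/(0.85 f'_c b) = (6.48 − 1.01) × 60/(0.85 × 3 × 16.1) = 7.994 in.
c = a/β₁ = 7.994/0.85 = 9.405 in; ε'_s = 0.003(c − d')/c = 0.0022 ≥ ε_y = 0.0021, so the compression steel yields.
M_n = (A_s − A'_s) f_y (d − a/2) + A'_s f_y (d − d') = 328.2 × (20.8 − 3.997) + 60.6 × (20.8 − 2.4) = 5514.7 + 1115.0 = 6629.7 kip·in = 6629.7/12 = 552.48 kip·ft.

M_n ≈ 552 kip·ft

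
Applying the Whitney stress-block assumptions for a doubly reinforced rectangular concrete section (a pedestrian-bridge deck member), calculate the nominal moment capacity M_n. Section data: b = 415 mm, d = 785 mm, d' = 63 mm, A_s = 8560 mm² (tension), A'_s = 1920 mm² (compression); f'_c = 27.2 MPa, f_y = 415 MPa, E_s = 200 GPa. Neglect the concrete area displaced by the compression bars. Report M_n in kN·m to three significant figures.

M_n ≈ 2340 kN·m

Assume both tension and compression steel yield.
Net tension couple steel: A_s − A'_s = 6640 mm².
a = (A_s − A'_s) f_y / (0.85 f'_c b) = 2755600/(0.85 × 27.2 × 415) = 287.20 mm.
c = a/β₁ = 287.20/0.85 = 337.88 mm; ε'_s = 0.003(c − d')/c = 0.0024 ≥ f_y/E_s = 0.0021, so compression steel does yield.
M_n = (A_s − A'_s) f_y (d − a/2) + A'_s f_y (d − d') = [2755600 × (785 − 143.6) + 796800 × (785 − 63)] × 10⁻⁶ = 1767.44 + 575.29 = 2342.73 kN·m.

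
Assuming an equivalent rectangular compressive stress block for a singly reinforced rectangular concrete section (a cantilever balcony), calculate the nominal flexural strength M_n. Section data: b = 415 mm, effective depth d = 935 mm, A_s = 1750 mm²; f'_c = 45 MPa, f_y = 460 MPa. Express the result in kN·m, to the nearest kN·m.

T = A_s f_y = 1750 × 460 = 805000 N = 805 kN.
From C = T: a = T/(0.85 f'_c b) = 805000/(0.85 × 45 × 415) = 50.71 mm.
M_n = T(d − a/2) = 805 kN × (935 − 25.355) mm = 732.26 kN·m.

M_n ≈ 732 kN·m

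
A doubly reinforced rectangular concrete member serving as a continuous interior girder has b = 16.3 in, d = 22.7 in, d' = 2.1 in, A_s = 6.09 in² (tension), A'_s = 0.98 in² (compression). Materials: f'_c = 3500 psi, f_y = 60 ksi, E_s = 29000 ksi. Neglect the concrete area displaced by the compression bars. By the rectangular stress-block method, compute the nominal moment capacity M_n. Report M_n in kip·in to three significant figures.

Assume both steels yield.
a = (A_s − A'_s) f_y/(0.85 f'_c b) = (6.09 − 0.98) × 60/(0.85 × 3.5 × 16.3) = 6.323 in.
c = a/β₁ = 6.323/0.85 = 7.439 in; ε'_s = 0.003(c − d')/c = 0.0022 ≥ ε_y = 0.0021, so the compression steel yields.
M_n = (A_s − A'_s) f_y (d − a/2) + A'_s f_y (d − d') = 306.6 × (22.7 − 3.1615) + 58.8 × (22.7 − 2.1) = 5990.5 + 1211.3 = 7201.8 kip·in.

M_n ≈ 7200 kip·in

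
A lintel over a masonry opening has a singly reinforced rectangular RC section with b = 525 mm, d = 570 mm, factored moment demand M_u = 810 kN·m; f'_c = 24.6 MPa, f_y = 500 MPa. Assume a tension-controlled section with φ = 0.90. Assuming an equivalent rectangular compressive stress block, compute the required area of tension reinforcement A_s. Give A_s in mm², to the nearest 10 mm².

A_s ≈ 3710 mm²

M_n = M_u/φ = 810/0.90 = 900 kN·m.
With M_n = 0.85 f'_c a b (d − a/2), solve the quadratic for a:
a = d − √(d² − 2M_n/(0.85 f'_c b)) = 570 − √(570² − 2 × 900×10⁶/(0.85 × 24.6 × 525)) = 168.84 mm.
A_s = 0.85 f'_c a b / f_y = 0.85 × 24.6 × 168.84 × 525 / 500 = 3707.0 mm².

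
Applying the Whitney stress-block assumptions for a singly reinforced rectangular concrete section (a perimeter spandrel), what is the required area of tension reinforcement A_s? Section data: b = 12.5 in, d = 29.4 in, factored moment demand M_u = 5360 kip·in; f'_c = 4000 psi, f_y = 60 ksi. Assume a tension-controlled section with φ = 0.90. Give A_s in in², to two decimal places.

M_n = M_u/φ = 5360/0.90 = 5955.56 kip·in.
From M_n = 0.85 f'_c a b (d − a/2):
a = d − √(d² − 2M_n/(0.85 f'_c b)) = 29.4 − √(29.4² − 2 × 5955.56/(0.85 × 4 × 12.5)) = 5.232 in.
A_s = 0.85 f'_c a b / f_y = 0.85 × 4 × 5.232 × 12.5 / 60 = 3.706 in².

A_s ≈ 3.71 in²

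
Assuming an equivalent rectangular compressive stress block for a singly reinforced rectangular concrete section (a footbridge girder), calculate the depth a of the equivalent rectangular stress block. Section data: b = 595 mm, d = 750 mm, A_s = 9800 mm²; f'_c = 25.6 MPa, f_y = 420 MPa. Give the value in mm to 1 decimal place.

a ≈ 317.9 mm

T = A_s f_y = 9800 × 420 = 4116000 N = 4116 kN.
Setting C = 0.85 f'_c a b equal to T: a = 4116000/(0.85 × 25.6 × 595) = 317.9 mm.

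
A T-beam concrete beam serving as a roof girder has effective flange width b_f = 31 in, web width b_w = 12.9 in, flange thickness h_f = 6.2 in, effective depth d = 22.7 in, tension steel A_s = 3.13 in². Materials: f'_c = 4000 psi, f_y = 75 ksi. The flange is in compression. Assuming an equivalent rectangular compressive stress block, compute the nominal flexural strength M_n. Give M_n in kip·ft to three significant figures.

Tension: T = A_s f_y = 3.13 × 75 = 234.75 kips.
Try a within the flange: a = T/(0.85 f'_c b_f) = 234.75/(0.85 × 4 × 31) = 2.227 in.
Since a = 2.227 ≤ h_f = 6.2 in, the stress block lies entirely in the flange; analyse as a rectangular beam of width b_f.
M_n = T(d − a/2) = 234.75 × (22.7 − 1.1135) = 5067.4 kip·in.
M_n = 5067.4/12 = 422.28 kip·ft.

M_n ≈ 422 kip·ft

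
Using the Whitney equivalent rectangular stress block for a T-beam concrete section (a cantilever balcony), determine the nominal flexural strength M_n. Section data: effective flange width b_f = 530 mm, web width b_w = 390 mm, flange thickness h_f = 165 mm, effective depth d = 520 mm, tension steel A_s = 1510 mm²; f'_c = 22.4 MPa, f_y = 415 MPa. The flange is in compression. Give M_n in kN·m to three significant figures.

M_n ≈ 306 kN·m

Tension: T = A_s f_y = 1510 × 415 = 626650 N.
Try a within the flange: a = T/(0.85 f'_c b_f) = 626650/(0.85 × 22.4 × 530) = 62.10 mm.
Since a = 62.10 ≤ h_f = 165 mm, the stress block lies entirely in the flange; analyse as a rectangular beam of width b_f.
M_n = T(d − a/2) = 626650 × (520 − 31.05) = 306.40 × 10⁶ N·mm.
M_n = 306.40 kN·m.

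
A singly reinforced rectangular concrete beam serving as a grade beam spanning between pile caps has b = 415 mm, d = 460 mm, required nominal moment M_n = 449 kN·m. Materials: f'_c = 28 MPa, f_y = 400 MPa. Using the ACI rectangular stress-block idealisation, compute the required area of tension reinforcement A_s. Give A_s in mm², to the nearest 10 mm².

With M_n = 0.85 f'_c a b (d − a/2), solve the quadratic for a:
a = d − √(d² − 2M_n/(0.85 f'_c b)) = 460 − √(460² − 2 × 449×10⁶/(0.85 × 28 × 415)) = 112.61 mm.
A_s = 0.85 f'_c a b / f_y = 0.85 × 28 × 112.61 × 415 / 400 = 2780.6 mm².

A_s ≈ 2780 mm²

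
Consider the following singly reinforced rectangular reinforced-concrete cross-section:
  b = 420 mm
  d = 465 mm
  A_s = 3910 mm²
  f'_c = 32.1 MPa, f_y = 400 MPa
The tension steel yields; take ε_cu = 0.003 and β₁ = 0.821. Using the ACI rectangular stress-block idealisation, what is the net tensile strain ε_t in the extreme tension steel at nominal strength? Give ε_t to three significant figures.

a = A_s f_y/(0.85 f'_c b) = 136.48 mm.
β₁ = 0.821, so c = a/β₁ = 136.48/0.821 = 166.24 mm.
From the linear strain diagram with ε_cu = 0.003: ε_t = 0.003 (d − c)/c = 0.003 × (465 − 166.24)/166.24 = 0.00539.
Since ε_t ≥ 0.005, the section is tension-controlled.

ε_t ≈ 0.00539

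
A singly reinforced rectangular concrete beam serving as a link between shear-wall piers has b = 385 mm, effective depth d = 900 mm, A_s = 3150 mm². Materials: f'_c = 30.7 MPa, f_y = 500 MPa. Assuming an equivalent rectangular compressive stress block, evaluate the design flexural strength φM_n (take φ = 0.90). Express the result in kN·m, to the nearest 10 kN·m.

T = A_s f_y = 3150 × 500 = 1575000 N = 1575 kN.
From C = T: a = T/(0.85 f'_c b) = 1575000/(0.85 × 30.7 × 385) = 156.77 mm.
M_n = T(d − a/2) = 1575 kN × (900 − 78.385) mm = 1294.04 kN·m.
φM_n = 0.90 × 1294.04 = 1164.64 kN·m.

φM_n ≈ 1160 kN·m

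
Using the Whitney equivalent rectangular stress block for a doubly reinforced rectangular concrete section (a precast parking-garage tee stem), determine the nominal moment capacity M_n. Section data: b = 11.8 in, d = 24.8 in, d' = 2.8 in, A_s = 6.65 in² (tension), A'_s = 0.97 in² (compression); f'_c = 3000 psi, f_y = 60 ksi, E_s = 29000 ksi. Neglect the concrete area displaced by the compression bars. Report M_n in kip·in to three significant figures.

Assume both steels yield.
a = (A_s − A'_s) f_y/(0.85 f'_c b) = (6.65 − 0.97) × 60/(0.85 × 3 × 11.8) = 11.326 in.
c = a/β₁ = 11.326/0.85 = 13.325 in; ε'_s = 0.003(c − d')/c = 0.0024 ≥ ε_y = 0.0021, so the compression steel yields.
M_n = (A_s − A'_s) f_y (d − a/2) + A'_s f_y (d − d') = 340.8 × (24.8 − 5.663) + 58.2 × (24.8 − 2.8) = 6521.9 + 1280.4 = 7802.3 kip·in.

M_n ≈ 7800 kip·in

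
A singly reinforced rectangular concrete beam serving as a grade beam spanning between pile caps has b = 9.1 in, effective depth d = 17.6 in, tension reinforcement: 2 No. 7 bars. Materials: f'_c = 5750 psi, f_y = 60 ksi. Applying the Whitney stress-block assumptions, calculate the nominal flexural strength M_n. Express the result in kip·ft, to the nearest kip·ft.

M_n ≈ 101 kip·ft

A_s = 2 × 0.6 = 1.2 in².
T = A_s f_y = 1.2 × 60 = 72 kips.
a = T/(0.85 f'_c b) = 72/(0.85 × 5.75 × 9.1) = 1.619 in.
M_n = T(d − a/2) = 72 × (17.6 − 0.8095) = 1208.9 kip·in = 1208.9/12 = 100.74 kip·ft.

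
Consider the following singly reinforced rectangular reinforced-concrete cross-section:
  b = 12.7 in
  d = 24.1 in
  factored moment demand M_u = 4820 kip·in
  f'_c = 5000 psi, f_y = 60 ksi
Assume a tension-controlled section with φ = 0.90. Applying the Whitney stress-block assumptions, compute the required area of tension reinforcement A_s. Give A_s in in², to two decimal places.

M_n = M_u/φ = 4820/0.90 = 5355.56 kip·in.
From M_n = 0.85 f'_c a b (d − a/2):
a = d − √(d² − 2M_n/(0.85 f'_c b)) = 24.1 − √(24.1² − 2 × 5355.56/(0.85 × 5 × 12.7)) = 4.546 in.
A_s = 0.85 f'_c a b / f_y = 0.85 × 5 × 4.546 × 12.7 / 60 = 4.090 in².

A_s ≈ 4.09 in²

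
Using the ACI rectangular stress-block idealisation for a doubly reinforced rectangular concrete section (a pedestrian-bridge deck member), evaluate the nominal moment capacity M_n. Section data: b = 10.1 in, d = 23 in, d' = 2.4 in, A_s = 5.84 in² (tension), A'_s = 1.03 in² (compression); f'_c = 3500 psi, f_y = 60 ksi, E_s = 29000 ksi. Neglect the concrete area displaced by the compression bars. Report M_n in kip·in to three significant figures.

M_n ≈ 6520 kip·in

Assume both steels yield.
a = (A_s − A'_s) f_y/(0.85 f'_c b) = (5.84 − 1.03) × 60/(0.85 × 3.5 × 10.1) = 9.605 in.
c = a/β₁ = 9.605/0.85 = 11.300 in; ε'_s = 0.003(c − d')/c = 0.0024 ≥ ε_y = 0.0021, so the compression steel yields.
M_n = (A_s − A'_s) f_y (d − a/2) + A'_s f_y (d − d') = 288.6 × (23 − 4.8025) + 61.8 × (23 − 2.4) = 5251.8 + 1273.1 = 6524.9 kip·in.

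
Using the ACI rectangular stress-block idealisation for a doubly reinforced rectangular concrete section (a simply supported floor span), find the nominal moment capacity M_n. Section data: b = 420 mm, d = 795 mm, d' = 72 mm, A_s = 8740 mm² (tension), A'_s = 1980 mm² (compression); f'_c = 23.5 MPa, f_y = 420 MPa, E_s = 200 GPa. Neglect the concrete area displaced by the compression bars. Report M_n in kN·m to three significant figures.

M_n ≈ 2380 kN·m

Assume both tension and compression steel yield.
Net tension couple steel: A_s − A'_s = 6760 mm².
a = (A_s − A'_s) f_y / (0.85 f'_c b) = 2839200/(0.85 × 23.5 × 420) = 338.42 mm.
c = a/β₁ = 338.42/0.85 = 398.14 mm; ε'_s = 0.003(c − d')/c = 0.0025 ≥ f_y/E_s = 0.0021, so compression steel does yield.
M_n = (A_s − A'_s) f_y (d − a/2) + A'_s f_y (d − d') = [2839200 × (795 − 169.21) + 831600 × (795 − 72)] × 10⁻⁶ = 1776.74 + 601.25 = 2377.99 kN·m.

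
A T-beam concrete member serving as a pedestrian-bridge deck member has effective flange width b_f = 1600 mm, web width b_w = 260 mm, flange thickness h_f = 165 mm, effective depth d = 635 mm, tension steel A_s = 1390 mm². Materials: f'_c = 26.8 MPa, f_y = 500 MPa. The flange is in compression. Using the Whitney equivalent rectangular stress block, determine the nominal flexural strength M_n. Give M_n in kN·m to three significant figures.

Tension: T = A_s f_y = 1390 × 500 = 695000 N.
Try a within the flange: a = T/(0.85 f'_c b_f) = 695000/(0.85 × 26.8 × 1600) = 19.07 mm.
Since a = 19.07 ≤ h_f = 165 mm, the stress block lies entirely in the flange; analyse as a rectangular beam of width b_f.
M_n = T(d − a/2) = 695000 × (635 − 9.535) = 434.70 × 10⁶ N·mm.
M_n = 434.70 kN·m.

M_n ≈ 435 kN·m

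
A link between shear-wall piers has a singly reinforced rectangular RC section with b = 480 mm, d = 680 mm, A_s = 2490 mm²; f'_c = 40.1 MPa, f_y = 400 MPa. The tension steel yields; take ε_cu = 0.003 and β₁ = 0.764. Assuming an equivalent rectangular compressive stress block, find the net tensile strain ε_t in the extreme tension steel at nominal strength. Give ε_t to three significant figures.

a = A_s f_y/(0.85 f'_c b) = 60.88 mm.
β₁ = 0.764, so c = a/β₁ = 60.88/0.764 = 79.69 mm.
From the linear strain diagram with ε_cu = 0.003: ε_t = 0.003 (d − c)/c = 0.003 × (680 − 79.69)/79.69 = 0.0226.
Since ε_t ≥ 0.005, the section is tension-controlled.

ε_t ≈ 0.0226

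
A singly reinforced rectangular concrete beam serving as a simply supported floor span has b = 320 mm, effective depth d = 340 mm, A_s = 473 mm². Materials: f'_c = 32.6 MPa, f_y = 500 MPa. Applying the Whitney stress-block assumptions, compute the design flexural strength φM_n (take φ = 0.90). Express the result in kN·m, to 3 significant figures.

φM_n ≈ 69.5 kN·m

T = A_s f_y = 473 × 500 = 236500 N = 236.5 kN.
From C = T: a = T/(0.85 f'_c b) = 236500/(0.85 × 32.6 × 320) = 26.67 mm.
M_n = T(d − a/2) = 236.5 kN × (340 − 13.335) mm = 77.26 kN·m.
φM_n = 0.90 × 77.26 = 69.53 kN·m.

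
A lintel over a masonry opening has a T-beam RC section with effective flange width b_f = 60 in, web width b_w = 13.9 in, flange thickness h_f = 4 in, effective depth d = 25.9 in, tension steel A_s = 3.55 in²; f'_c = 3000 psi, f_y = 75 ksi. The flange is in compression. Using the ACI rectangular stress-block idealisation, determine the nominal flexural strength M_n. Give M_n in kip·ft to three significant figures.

M_n ≈ 555 kip·ft

Tension: T = A_s f_y = 3.55 × 75 = 266.25 kips.
Try a within the flange: a = T/(0.85 f'_c b_f) = 266.25/(0.85 × 3 × 60) = 1.740 in.
Since a = 1.740 ≤ h_f = 4 in, the stress block lies entirely in the flange; analyse as a rectangular beam of width b_f.
M_n = T(d − a/2) = 266.25 × (25.9 − 0.87) = 6664.2 kip·in.
M_n = 6664.2/12 = 555.35 kip·ft.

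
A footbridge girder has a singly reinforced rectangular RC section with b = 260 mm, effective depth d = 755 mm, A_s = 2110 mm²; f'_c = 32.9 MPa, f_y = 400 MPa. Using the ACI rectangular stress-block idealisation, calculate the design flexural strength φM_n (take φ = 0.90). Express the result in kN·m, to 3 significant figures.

T = A_s f_y = 2110 × 400 = 844000 N = 844 kN.
From C = T: a = T/(0.85 f'_c b) = 844000/(0.85 × 32.9 × 260) = 116.08 mm.
M_n = T(d − a/2) = 844 kN × (755 − 58.04) mm = 588.23 kN·m.
φM_n = 0.90 × 588.23 = 529.41 kN·m.

φM_n ≈ 529 kN·m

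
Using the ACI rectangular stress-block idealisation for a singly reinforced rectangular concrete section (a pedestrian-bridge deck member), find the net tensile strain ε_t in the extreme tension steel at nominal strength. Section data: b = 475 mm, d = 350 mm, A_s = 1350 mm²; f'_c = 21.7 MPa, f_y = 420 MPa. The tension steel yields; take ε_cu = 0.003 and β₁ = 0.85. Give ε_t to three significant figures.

ε_t ≈ 0.0108

a = A_s f_y/(0.85 f'_c b) = 64.72 mm.
β₁ = 0.85, so c = a/β₁ = 64.72/0.85 = 76.14 mm.
From the linear strain diagram with ε_cu = 0.003: ε_t = 0.003 (d − c)/c = 0.003 × (350 − 76.14)/76.14 = 0.0108.
Since ε_t ≥ 0.005, the section is tension-controlled.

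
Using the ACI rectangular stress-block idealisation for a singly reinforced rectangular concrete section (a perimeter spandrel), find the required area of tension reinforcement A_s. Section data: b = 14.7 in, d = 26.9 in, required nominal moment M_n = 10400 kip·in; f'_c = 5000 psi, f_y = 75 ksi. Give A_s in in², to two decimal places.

A_s ≈ 5.94 in²

From M_n = 0.85 f'_c a b (d − a/2):
a = d − √(d² − 2M_n/(0.85 f'_c b)) = 26.9 − √(26.9² − 2 × 10400/(0.85 × 5 × 14.7)) = 7.134 in.
A_s = 0.85 f'_c a b / f_y = 0.85 × 5 × 7.134 × 14.7 / 75 = 5.943 in².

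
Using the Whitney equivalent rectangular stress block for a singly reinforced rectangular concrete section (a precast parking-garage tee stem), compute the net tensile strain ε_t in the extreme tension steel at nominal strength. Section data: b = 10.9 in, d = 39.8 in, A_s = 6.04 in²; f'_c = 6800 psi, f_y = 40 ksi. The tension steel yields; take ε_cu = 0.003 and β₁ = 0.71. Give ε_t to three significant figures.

ε_t ≈ 0.0191

a = A_s f_y/(0.85 f'_c b) = 3.835 in.
β₁ = 0.71, so c = a/β₁ = 3.835/0.71 = 5.401 in.
From the linear strain diagram with ε_cu = 0.003: ε_t = 0.003 (d − c)/c = 0.003 × (39.8 − 5.401)/5.401 = 0.0191.
Since ε_t ≥ 0.005, the section is tension-controlled.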